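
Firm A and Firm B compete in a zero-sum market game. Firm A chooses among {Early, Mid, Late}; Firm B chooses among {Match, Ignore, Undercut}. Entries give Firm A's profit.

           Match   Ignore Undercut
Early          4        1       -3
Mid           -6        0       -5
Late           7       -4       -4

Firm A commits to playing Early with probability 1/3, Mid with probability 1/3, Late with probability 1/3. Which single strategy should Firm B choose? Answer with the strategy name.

Undercut

If Firm B plays Match, Firm A's expected payoff is (1/3)·4 + (1/3)·(-6) + (1/3)·7 = 5/3.
If Firm B plays Ignore, Firm A's expected payoff is (1/3)·1 + (1/3)·0 + (1/3)·(-4) = -1.
If Firm B plays Undercut, Firm A's expected payoff is (1/3)·(-3) + (1/3)·(-5) + (1/3)·(-4) = -4.
Firm B minimizes Firm A's payoff; the smallest is -4, so the best response is Undercut.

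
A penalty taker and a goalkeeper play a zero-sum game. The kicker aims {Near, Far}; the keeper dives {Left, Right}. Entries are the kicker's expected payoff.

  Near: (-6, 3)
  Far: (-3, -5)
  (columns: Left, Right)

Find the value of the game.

-39/11

Row minima: Near → -6, Far → -5; maximin = -5.
Column maxima: Left → -3, Right → 3; minimax = -3.
-5 ≠ -3, so there is no saddle point; optimal play is mixed.
Let the kicker play Near with probability p. Expected payoff against Left: (-6)p + (-3)(1−p) = −3p − 3; against Right: 3p + (-5)(1−p) = 8p − 5.
Setting these equal: −3p − 3 = 8p − 5 ⇒ −11p = -2 ⇒ p = 2/11, and the value is (-3)·(2/11) − 3 = -39/11.
For the keeper: with q = P(Left), equating Near's and Far's payoffs gives −9q + 3 = 2q − 5 ⇒ q = 8/11.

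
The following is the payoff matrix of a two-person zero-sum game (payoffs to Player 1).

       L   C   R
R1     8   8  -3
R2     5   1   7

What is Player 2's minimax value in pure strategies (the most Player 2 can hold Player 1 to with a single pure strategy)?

7

Column maxima: L → 8, C → 8, R → 7.
The smallest of these is 7.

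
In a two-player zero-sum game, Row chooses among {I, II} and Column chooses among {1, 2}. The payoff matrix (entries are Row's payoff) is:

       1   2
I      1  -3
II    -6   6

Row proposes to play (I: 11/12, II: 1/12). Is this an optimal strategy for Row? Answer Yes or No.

No

Against 1 this mix gives (11/12)·1 + (1/12)·(-6) = 5/12.
Against 2 this mix gives (11/12)·(-3) + (1/12)·6 = -9/4.
Column will play 2, holding Row to -9/4. Shifting weight toward the row that does better against 2 would raise this floor (the equalizing mix achieves -3/4 against both 2 and 1), so the proposed strategy is not optimal.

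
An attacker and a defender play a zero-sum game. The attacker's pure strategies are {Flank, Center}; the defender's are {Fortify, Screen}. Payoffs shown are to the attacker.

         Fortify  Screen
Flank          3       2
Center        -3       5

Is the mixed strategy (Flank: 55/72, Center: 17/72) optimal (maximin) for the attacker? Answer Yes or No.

Against Fortify this mix gives (55/72)·3 + (17/72)·(-3) = 19/12.
Against Screen this mix gives (55/72)·2 + (17/72)·5 = 65/24.
The defender will play Fortify, holding the attacker to 19/12. Shifting weight toward the row that does better against Fortify would raise this floor (the equalizing mix achieves 7/3 against both Fortify and Screen), so the proposed strategy is not optimal.

No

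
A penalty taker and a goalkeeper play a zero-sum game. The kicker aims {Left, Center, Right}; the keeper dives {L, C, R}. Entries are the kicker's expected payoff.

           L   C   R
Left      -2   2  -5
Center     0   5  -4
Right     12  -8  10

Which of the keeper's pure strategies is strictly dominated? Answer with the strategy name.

R holds the kicker's payoff strictly below L in every row: -5 < -2, -4 < 0, 10 < 12.
So L is strictly dominated for the keeper.

L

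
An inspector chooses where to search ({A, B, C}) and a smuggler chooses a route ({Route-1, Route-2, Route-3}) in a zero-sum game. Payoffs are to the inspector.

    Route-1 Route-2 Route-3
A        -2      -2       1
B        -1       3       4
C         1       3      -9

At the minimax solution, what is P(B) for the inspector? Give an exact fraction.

2/3

Row minima: A → -2, B → -1, C → -9; maximin = -1.
Column maxima: Route-1 → 1, Route-2 → 3, Route-3 → 4; minimax = 1.
-1 ≠ 1, so there is no saddle point; optimal play is mixed.
A is strictly dominated by B, so the inspector never plays it.
With A eliminated, Route-2 is strictly dominated by Route-1 (it gives the inspector strictly more in every remaining row), so the smuggler never plays it.
On the remaining 2×2 (B, C vs Route-1, Route-3):
Let the inspector play B with probability p. Expected payoff against Route-1: (-1)p + 1(1−p) = −2p + 1; against Route-3: 4p + (-9)(1−p) = 13p − 9.
Setting these equal: −2p + 1 = 13p − 9 ⇒ −15p = -10 ⇒ p = 2/3, and the value is (-2)·(2/3) + 1 = -1/3.
For the smuggler: with q = P(Route-1), equating B's and C's payoffs gives −5q + 4 = 10q − 9 ⇒ q = 13/15.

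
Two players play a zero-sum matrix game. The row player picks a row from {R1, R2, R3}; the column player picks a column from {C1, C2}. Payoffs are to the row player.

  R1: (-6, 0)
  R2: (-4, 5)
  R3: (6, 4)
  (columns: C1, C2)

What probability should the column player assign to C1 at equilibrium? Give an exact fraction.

1/11

Row minima: R1 → -6, R2 → -4, R3 → 4; maximin = 4.
Column maxima: C1 → 6, C2 → 5; minimax = 5.
4 ≠ 5, so there is no saddle point; optimal play is mixed.
R1 is strictly dominated by R2, so the row player never plays it.
On the remaining 2×2 (R2, R3 vs C1, C2):
Let the row player play R2 with probability p. Expected payoff against C1: (-4)p + 6(1−p) = −10p + 6; against C2: 5p + 4(1−p) = p + 4.
Setting these equal: −10p + 6 = p + 4 ⇒ −11p = -2 ⇒ p = 2/11, and the value is (-10)·(2/11) + 6 = 46/11.
For the column player: with q = P(C1), equating R2's and R3's payoffs gives −9q + 5 = 2q + 4 ⇒ q = 1/11.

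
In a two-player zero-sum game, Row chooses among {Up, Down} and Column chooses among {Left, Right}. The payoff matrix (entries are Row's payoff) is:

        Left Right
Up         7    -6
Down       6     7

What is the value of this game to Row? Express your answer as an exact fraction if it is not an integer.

Row minima: Up → -6, Down → 6; maximin = 6.
Column maxima: Left → 7, Right → 7; minimax = 7.
6 ≠ 7, so there is no saddle point; optimal play is mixed.
Let Row play Up with probability p. Expected payoff against Left: 7p + 6(1−p) = p + 6; against Right: (-6)p + 7(1−p) = −13p + 7.
Setting these equal: p + 6 = −13p + 7 ⇒ 14p = 1 ⇒ p = 1/14, and the value is (1)·(1/14) + 6 = 85/14.
For Column: with q = P(Left), equating Up's and Down's payoffs gives 13q − 6 = −q + 7 ⇒ q = 13/14.

85/14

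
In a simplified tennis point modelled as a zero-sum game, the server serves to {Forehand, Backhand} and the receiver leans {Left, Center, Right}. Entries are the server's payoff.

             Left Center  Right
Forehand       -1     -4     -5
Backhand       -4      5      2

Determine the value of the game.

-11/5

Row minima: Forehand → -5, Backhand → -4; maximin = -4.
Column maxima: Left → -1, Center → 5, Right → 2; minimax = -1.
-4 ≠ -1, so there is no saddle point; optimal play is mixed.
Center is strictly dominated by Right (it gives the server strictly more in every row), so the receiver never plays it.
On the remaining 2×2 (Forehand, Backhand vs Left, Right):
Let the server play Forehand with probability p. Expected payoff against Left: (-1)p + (-4)(1−p) = 3p − 4; against Right: (-5)p + 2(1−p) = −7p + 2.
Setting these equal: 3p − 4 = −7p + 2 ⇒ 10p = 6 ⇒ p = 3/5, and the value is (3)·(3/5) − 4 = -11/5.
For the receiver: with q = P(Left), equating Forehand's and Backhand's payoffs gives 4q − 5 = −6q + 2 ⇒ q = 7/10.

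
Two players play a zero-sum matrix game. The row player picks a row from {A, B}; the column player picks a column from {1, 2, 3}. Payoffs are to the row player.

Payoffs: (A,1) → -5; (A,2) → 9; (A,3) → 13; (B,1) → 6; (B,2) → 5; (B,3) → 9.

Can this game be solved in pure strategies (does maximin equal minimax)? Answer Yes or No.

Row minima: A → -5, B → 5; maximin = 5.
Column maxima: 1 → 6, 2 → 9, 3 → 13; minimax = 6.
5 ≠ 6, so no pure-strategy equilibrium exists.

No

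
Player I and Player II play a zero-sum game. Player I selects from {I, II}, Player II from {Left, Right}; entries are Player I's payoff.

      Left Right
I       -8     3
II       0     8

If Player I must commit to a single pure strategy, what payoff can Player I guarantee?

0

Row minima: I → -8, II → 0.
The best of these is 0.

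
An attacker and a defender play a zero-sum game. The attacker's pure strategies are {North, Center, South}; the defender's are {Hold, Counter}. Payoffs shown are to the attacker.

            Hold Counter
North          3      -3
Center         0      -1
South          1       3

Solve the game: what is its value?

3/2

Row minima: North → -3, Center → -1, South → 1; maximin = 1.
Column maxima: Hold → 3, Counter → 3; minimax = 3.
1 ≠ 3, so there is no saddle point; optimal play is mixed.
Center is strictly dominated by South, so the attacker never plays it.
On the remaining 2×2 (North, South vs Hold, Counter):
Let the attacker play North with probability p. Expected payoff against Hold: 3p + 1(1−p) = 2p + 1; against Counter: (-3)p + 3(1−p) = −6p + 3.
Setting these equal: 2p + 1 = −6p + 3 ⇒ 8p = 2 ⇒ p = 1/4, and the value is (2)·(1/4) + 1 = 3/2.
For the defender: with q = P(Hold), equating North's and South's payoffs gives 6q − 3 = −2q + 3 ⇒ q = 3/4.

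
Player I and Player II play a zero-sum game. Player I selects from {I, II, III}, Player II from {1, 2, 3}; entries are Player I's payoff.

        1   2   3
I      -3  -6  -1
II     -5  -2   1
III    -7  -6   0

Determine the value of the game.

-4

Row minima: I → -6, II → -5, III → -7; maximin = -5.
Column maxima: 1 → -3, 2 → -2, 3 → 1; minimax = -3.
-5 ≠ -3, so there is no saddle point; optimal play is mixed.
III is strictly dominated by II, so Player I never plays it.
3 is strictly dominated by 1 (it gives Player I strictly more in every row), so Player II never plays it.
On the remaining 2×2 (I, II vs 1, 2):
Let Player I play I with probability p. Expected payoff against 1: (-3)p + (-5)(1−p) = 2p − 5; against 2: (-6)p + (-2)(1−p) = −4p − 2.
Setting these equal: 2p − 5 = −4p − 2 ⇒ 6p = 3 ⇒ p = 1/2, and the value is (2)·(1/2) − 5 = -4.
For Player II: with q = P(1), equating I's and II's payoffs gives 3q − 6 = −3q − 2 ⇒ q = 2/3.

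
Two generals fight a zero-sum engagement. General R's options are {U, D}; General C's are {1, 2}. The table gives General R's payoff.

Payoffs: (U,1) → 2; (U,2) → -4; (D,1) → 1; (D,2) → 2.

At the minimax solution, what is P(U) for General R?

1/7

Row minima: U → -4, D → 1; maximin = 1.
Column maxima: 1 → 2, 2 → 2; minimax = 2.
1 ≠ 2, so there is no saddle point; optimal play is mixed.
Let General R play U with probability p. Expected payoff against 1: 2p + 1(1−p) = p + 1; against 2: (-4)p + 2(1−p) = −6p + 2.
Setting these equal: p + 1 = −6p + 2 ⇒ 7p = 1 ⇒ p = 1/7, and the value is (1)·(1/7) + 1 = 8/7.
For General C: with q = P(1), equating U's and D's payoffs gives 6q − 4 = −q + 2 ⇒ q = 6/7.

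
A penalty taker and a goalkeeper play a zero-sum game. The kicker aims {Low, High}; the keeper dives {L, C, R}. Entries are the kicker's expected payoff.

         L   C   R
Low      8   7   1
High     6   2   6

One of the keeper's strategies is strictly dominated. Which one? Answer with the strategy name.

C holds the kicker's payoff strictly below L in every row: 7 < 8, 2 < 6.
So L is strictly dominated for the keeper.

L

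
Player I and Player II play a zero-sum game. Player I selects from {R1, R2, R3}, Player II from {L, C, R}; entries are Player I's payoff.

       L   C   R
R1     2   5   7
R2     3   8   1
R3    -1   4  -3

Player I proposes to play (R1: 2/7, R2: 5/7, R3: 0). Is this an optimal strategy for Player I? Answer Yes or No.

Yes

Against L this mix gives (2/7)·2 + (5/7)·3 = 19/7.
Against C this mix gives (2/7)·5 + (5/7)·8 = 50/7.
Against R this mix gives (2/7)·7 + (5/7)·1 = 19/7.
All of Player II's active replies (L, R) yield 19/7, and no column does worse for Player I. The mix makes Player II indifferent and guarantees 19/7, so it is optimal.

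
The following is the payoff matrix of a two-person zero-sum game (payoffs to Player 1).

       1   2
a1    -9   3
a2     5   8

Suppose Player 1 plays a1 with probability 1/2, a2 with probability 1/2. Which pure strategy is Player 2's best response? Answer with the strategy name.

If Player 2 plays 1, Player 1's expected payoff is (1/2)·(-9) + (1/2)·5 = -2.
If Player 2 plays 2, Player 1's expected payoff is (1/2)·3 + (1/2)·8 = 11/2.
Player 2 minimizes Player 1's payoff; the smallest is -2, so the best response is 1.

1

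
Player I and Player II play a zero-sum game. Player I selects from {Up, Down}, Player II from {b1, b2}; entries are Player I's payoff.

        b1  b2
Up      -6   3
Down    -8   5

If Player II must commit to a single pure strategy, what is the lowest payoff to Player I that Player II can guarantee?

Column maxima: b1 → -6, b2 → 5.
The smallest of these is -6.

-6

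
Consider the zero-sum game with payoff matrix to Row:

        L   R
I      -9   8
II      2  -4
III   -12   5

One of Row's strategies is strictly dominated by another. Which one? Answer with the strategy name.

I gives a strictly higher payoff than III against every column: -9 > -12, 8 > 5.
So III is strictly dominated and Row never plays it.

III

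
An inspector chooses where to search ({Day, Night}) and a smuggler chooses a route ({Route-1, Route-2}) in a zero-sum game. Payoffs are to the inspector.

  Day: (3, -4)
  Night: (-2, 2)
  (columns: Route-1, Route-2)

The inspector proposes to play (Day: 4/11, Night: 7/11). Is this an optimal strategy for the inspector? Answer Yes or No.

Yes

Against Route-1 this mix gives (4/11)·3 + (7/11)·(-2) = -2/11.
Against Route-2 this mix gives (4/11)·(-4) + (7/11)·2 = -2/11.
All of the smuggler's active replies (Route-1, Route-2) yield -2/11, and no column does worse for the inspector. The mix makes the smuggler indifferent and guarantees -2/11, so it is optimal.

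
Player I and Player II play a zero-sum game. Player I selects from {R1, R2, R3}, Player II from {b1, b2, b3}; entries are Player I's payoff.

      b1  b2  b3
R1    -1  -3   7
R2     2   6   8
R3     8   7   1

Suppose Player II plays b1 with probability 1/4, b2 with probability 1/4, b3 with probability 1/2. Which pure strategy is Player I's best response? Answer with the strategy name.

Expected payoff of R1: (1/4)·(-1) + (1/4)·(-3) + (1/2)·7 = 5/2.
Expected payoff of R2: (1/4)·2 + (1/4)·6 + (1/2)·8 = 6.
Expected payoff of R3: (1/4)·8 + (1/4)·7 + (1/2)·1 = 17/4.
The largest is 6, so Player I's best response is R2.

R2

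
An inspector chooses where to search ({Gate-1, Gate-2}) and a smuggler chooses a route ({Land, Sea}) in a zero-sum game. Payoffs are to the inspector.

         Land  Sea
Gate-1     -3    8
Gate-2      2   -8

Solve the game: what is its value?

Row minima: Gate-1 → -3, Gate-2 → -8; maximin = -3.
Column maxima: Land → 2, Sea → 8; minimax = 2.
-3 ≠ 2, so there is no saddle point; optimal play is mixed.
Let the inspector play Gate-1 with probability p. Expected payoff against Land: (-3)p + 2(1−p) = −5p + 2; against Sea: 8p + (-8)(1−p) = 16p − 8.
Setting these equal: −5p + 2 = 16p − 8 ⇒ −21p = -10 ⇒ p = 10/21, and the value is (-5)·(10/21) + 2 = -8/21.
For the smuggler: with q = P(Land), equating Gate-1's and Gate-2's payoffs gives −11q + 8 = 10q − 8 ⇒ q = 16/21.

-8/21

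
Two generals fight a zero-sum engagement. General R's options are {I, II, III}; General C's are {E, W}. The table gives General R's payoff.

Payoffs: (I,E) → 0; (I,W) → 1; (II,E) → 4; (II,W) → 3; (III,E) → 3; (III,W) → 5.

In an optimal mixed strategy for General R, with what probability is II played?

Row minima: I → 0, II → 3, III → 3; maximin = 3.
Column maxima: E → 4, W → 5; minimax = 4.
3 ≠ 4, so there is no saddle point; optimal play is mixed.
I is strictly dominated by II, so General R never plays it.
On the remaining 2×2 (II, III vs E, W):
Let General R play II with probability p. Expected payoff against E: 4p + 3(1−p) = p + 3; against W: 3p + 5(1−p) = −2p + 5.
Setting these equal: p + 3 = −2p + 5 ⇒ 3p = 2 ⇒ p = 2/3, and the value is (1)·(2/3) + 3 = 11/3.
For General C: with q = P(E), equating II's and III's payoffs gives q + 3 = −2q + 5 ⇒ q = 2/3.

2/3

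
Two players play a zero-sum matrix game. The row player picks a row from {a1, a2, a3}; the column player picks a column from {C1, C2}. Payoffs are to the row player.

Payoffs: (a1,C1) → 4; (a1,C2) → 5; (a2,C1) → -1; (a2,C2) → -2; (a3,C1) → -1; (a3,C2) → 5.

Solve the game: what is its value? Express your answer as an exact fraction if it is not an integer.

4

Row minima: a1 → 4, a2 → -2, a3 → -1; maximin = 4.
Column maxima: C1 → 4, C2 → 5; minimax = 4.
Since maximin = minimax = 4, there is a saddle point and the value is 4.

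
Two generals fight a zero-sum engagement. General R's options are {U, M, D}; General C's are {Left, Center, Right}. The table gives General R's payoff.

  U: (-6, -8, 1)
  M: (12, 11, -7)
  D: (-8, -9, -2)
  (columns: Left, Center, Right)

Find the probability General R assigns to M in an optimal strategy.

Row minima: U → -8, M → -7, D → -9; maximin = -7.
Column maxima: Left → 12, Center → 11, Right → 1; minimax = 1.
-7 ≠ 1, so there is no saddle point; optimal play is mixed.
D is strictly dominated by U, so General R never plays it.
Left is strictly dominated by Center (it gives General R strictly more in every row), so General C never plays it.
On the remaining 2×2 (U, M vs Center, Right):
Let General R play U with probability p. Expected payoff against Center: (-8)p + 11(1−p) = −19p + 11; against Right: 1p + (-7)(1−p) = 8p − 7.
Setting these equal: −19p + 11 = 8p − 7 ⇒ −27p = -18 ⇒ p = 2/3, and the value is (-19)·(2/3) + 11 = -5/3.
For General C: with q = P(Center), equating U's and M's payoffs gives −9q + 1 = 18q − 7 ⇒ q = 8/27.

1/3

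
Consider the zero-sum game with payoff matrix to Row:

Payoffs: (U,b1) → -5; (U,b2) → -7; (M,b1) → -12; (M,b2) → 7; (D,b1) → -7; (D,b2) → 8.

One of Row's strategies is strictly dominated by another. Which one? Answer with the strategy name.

D gives a strictly higher payoff than M against every column: -7 > -12, 8 > 7.
So M is strictly dominated and Row never plays it.

M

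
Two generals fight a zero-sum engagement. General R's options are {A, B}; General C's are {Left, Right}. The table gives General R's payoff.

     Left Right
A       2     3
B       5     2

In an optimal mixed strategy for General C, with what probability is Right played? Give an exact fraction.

Row minima: A → 2, B → 2; maximin = 2.
Column maxima: Left → 5, Right → 3; minimax = 3.
2 ≠ 3, so there is no saddle point; optimal play is mixed.
Let General R play A with probability p. Expected payoff against Left: 2p + 5(1−p) = −3p + 5; against Right: 3p + 2(1−p) = p + 2.
Setting these equal: −3p + 5 = p + 2 ⇒ −4p = -3 ⇒ p = 3/4, and the value is (-3)·(3/4) + 5 = 11/4.
For General C: with q = P(Left), equating A's and B's payoffs gives −q + 3 = 3q + 2 ⇒ q = 1/4.

3/4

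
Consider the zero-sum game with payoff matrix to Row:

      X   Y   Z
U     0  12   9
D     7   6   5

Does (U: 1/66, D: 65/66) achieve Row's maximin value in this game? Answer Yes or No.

Against X this mix gives (1/66)·0 + (65/66)·7 = 455/66.
Against Y this mix gives (1/66)·12 + (65/66)·6 = 67/11.
Against Z this mix gives (1/66)·9 + (65/66)·5 = 167/33.
Column will play Z, holding Row to 167/33. Shifting weight toward the row that does better against Z would raise this floor (the equalizing mix achieves 63/11 against both Z and X), so the proposed strategy is not optimal.

No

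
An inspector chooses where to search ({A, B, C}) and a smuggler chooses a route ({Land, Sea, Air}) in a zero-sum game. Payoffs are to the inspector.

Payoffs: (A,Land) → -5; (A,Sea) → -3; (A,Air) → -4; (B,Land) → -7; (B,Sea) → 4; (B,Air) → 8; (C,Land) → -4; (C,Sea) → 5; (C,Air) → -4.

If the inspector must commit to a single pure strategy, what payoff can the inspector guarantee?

Row minima: A → -5, B → -7, C → -4.
The best of these is -4.

-4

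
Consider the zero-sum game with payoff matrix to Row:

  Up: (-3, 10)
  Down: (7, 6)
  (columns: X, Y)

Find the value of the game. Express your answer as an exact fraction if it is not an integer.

44/7

Row minima: Up → -3, Down → 6; maximin = 6.
Column maxima: X → 7, Y → 10; minimax = 7.
6 ≠ 7, so there is no saddle point; optimal play is mixed.
Let Row play Up with probability p. Expected payoff against X: (-3)p + 7(1−p) = −10p + 7; against Y: 10p + 6(1−p) = 4p + 6.
Setting these equal: −10p + 7 = 4p + 6 ⇒ −14p = -1 ⇒ p = 1/14, and the value is (-10)·(1/14) + 7 = 44/7.
For Column: with q = P(X), equating Up's and Down's payoffs gives −13q + 10 = q + 6 ⇒ q = 2/7.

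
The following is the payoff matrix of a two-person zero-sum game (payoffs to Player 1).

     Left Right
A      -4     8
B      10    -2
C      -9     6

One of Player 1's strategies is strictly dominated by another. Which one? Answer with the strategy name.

A gives a strictly higher payoff than C against every column: -4 > -9, 8 > 6.
So C is strictly dominated and Player 1 never plays it.

C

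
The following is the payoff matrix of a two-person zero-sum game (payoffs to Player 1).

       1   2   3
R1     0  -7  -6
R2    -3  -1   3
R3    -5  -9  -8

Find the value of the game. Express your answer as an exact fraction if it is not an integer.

Row minima: R1 → -7, R2 → -3, R3 → -9; maximin = -3.
Column maxima: 1 → 0, 2 → -1, 3 → 3; minimax = -1.
-3 ≠ -1, so there is no saddle point; optimal play is mixed.
R3 is strictly dominated by R1, so Player 1 never plays it.
3 is strictly dominated by 2 (it gives Player 1 strictly more in every row), so Player 2 never plays it.
On the remaining 2×2 (R1, R2 vs 1, 2):
Let Player 1 play R1 with probability p. Expected payoff against 1: 0p + (-3)(1−p) = 3p − 3; against 2: (-7)p + (-1)(1−p) = −6p − 1.
Setting these equal: 3p − 3 = −6p − 1 ⇒ 9p = 2 ⇒ p = 2/9, and the value is (3)·(2/9) − 3 = -7/3.
For Player 2: with q = P(1), equating R1's and R2's payoffs gives 7q − 7 = −2q − 1 ⇒ q = 2/3.

-7/3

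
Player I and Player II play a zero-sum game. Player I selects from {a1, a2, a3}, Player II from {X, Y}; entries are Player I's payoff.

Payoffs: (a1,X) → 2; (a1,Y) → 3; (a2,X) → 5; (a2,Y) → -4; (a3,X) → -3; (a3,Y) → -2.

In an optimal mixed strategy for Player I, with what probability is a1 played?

9/10

Row minima: a1 → 2, a2 → -4, a3 → -3; maximin = 2.
Column maxima: X → 5, Y → 3; minimax = 3.
2 ≠ 3, so there is no saddle point; optimal play is mixed.
a3 is strictly dominated by a1, so Player I never plays it.
On the remaining 2×2 (a1, a2 vs X, Y):
Let Player I play a1 with probability p. Expected payoff against X: 2p + 5(1−p) = −3p + 5; against Y: 3p + (-4)(1−p) = 7p − 4.
Setting these equal: −3p + 5 = 7p − 4 ⇒ −10p = -9 ⇒ p = 9/10, and the value is (-3)·(9/10) + 5 = 23/10.
For Player II: with q = P(X), equating a1's and a2's payoffs gives −q + 3 = 9q − 4 ⇒ q = 7/10.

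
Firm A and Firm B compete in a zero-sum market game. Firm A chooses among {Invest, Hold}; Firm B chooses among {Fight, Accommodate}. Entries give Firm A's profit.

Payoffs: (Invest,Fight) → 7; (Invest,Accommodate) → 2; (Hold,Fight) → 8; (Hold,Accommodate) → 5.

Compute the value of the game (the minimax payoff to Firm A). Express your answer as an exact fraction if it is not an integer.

5

Row minima: Invest → 2, Hold → 5; maximin = 5.
Column maxima: Fight → 8, Accommodate → 5; minimax = 5.
Since maximin = minimax = 5, there is a saddle point and the value is 5.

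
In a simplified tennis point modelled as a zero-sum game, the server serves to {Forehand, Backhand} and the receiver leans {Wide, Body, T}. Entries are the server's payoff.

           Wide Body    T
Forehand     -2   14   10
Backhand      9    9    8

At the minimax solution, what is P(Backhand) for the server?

12/13

Row minima: Forehand → -2, Backhand → 8; maximin = 8.
Column maxima: Wide → 9, Body → 14, T → 10; minimax = 9.
8 ≠ 9, so there is no saddle point; optimal play is mixed.
Body is strictly dominated by T (it gives the server strictly more in every row), so the receiver never plays it.
On the remaining 2×2 (Forehand, Backhand vs Wide, T):
Let the server play Forehand with probability p. Expected payoff against Wide: (-2)p + 9(1−p) = −11p + 9; against T: 10p + 8(1−p) = 2p + 8.
Setting these equal: −11p + 9 = 2p + 8 ⇒ −13p = -1 ⇒ p = 1/13, and the value is (-11)·(1/13) + 9 = 106/13.
For the receiver: with q = P(Wide), equating Forehand's and Backhand's payoffs gives −12q + 10 = q + 8 ⇒ q = 2/13.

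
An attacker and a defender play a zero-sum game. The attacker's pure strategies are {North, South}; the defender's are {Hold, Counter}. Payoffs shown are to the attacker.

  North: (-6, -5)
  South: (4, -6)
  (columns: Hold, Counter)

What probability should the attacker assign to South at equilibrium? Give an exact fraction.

Row minima: North → -6, South → -6; maximin = -6.
Column maxima: Hold → 4, Counter → -5; minimax = -5.
-6 ≠ -5, so there is no saddle point; optimal play is mixed.
Let the attacker play North with probability p. Expected payoff against Hold: (-6)p + 4(1−p) = −10p + 4; against Counter: (-5)p + (-6)(1−p) = p − 6.
Setting these equal: −10p + 4 = p − 6 ⇒ −11p = -10 ⇒ p = 10/11, and the value is (-10)·(10/11) + 4 = -56/11.
For the defender: with q = P(Hold), equating North's and South's payoffs gives −q − 5 = 10q − 6 ⇒ q = 1/11.

1/11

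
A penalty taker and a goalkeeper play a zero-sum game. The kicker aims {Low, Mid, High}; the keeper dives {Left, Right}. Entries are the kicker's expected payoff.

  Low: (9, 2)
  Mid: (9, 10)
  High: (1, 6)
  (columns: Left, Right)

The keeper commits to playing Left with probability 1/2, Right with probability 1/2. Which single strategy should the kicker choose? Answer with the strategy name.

Expected payoff of Low: (1/2)·9 + (1/2)·2 = 11/2.
Expected payoff of Mid: (1/2)·9 + (1/2)·10 = 19/2.
Expected payoff of High: (1/2)·1 + (1/2)·6 = 7/2.
The largest is 19/2, so the kicker's best response is Mid.

Mid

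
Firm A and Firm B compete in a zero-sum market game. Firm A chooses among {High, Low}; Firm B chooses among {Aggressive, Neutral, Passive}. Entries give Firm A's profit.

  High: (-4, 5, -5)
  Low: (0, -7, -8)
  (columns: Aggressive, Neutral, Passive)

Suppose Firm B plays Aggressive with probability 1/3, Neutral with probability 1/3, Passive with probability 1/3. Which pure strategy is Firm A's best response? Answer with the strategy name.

Expected payoff of High: (1/3)·(-4) + (1/3)·5 + (1/3)·(-5) = -4/3.
Expected payoff of Low: (1/3)·0 + (1/3)·(-7) + (1/3)·(-8) = -5.
The largest is -4/3, so Firm A's best response is High.

High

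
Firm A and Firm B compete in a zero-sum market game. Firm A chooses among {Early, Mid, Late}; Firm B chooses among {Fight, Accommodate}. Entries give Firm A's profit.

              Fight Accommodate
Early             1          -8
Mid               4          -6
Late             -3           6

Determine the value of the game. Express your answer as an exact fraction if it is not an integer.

Row minima: Early → -8, Mid → -6, Late → -3; maximin = -3.
Column maxima: Fight → 4, Accommodate → 6; minimax = 4.
-3 ≠ 4, so there is no saddle point; optimal play is mixed.
Early is strictly dominated by Mid, so Firm A never plays it.
On the remaining 2×2 (Mid, Late vs Fight, Accommodate):
Let Firm A play Mid with probability p. Expected payoff against Fight: 4p + (-3)(1−p) = 7p − 3; against Accommodate: (-6)p + 6(1−p) = −12p + 6.
Setting these equal: 7p − 3 = −12p + 6 ⇒ 19p = 9 ⇒ p = 9/19, and the value is (7)·(9/19) − 3 = 6/19.
For Firm B: with q = P(Fight), equating Mid's and Late's payoffs gives 10q − 6 = −9q + 6 ⇒ q = 12/19.

6/19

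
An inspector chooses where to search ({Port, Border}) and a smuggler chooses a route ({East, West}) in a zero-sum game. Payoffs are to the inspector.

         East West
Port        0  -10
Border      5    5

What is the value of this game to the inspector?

Row minima: Port → -10, Border → 5; maximin = 5.
Column maxima: East → 5, West → 5; minimax = 5.
Since maximin = minimax = 5, there is a saddle point and the value is 5.

5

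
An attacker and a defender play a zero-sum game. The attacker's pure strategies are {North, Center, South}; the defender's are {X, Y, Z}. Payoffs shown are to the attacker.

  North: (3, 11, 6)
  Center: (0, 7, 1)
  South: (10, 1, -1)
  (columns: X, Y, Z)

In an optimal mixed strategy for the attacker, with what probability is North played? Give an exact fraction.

11/14

Row minima: North → 3, Center → 0, South → -1; maximin = 3.
Column maxima: X → 10, Y → 11, Z → 6; minimax = 6.
3 ≠ 6, so there is no saddle point; optimal play is mixed.
Center is strictly dominated by North, so the attacker never plays it.
Y is strictly dominated by Z (it gives the attacker strictly more in every row), so the defender never plays it.
On the remaining 2×2 (North, South vs X, Z):
Let the attacker play North with probability p. Expected payoff against X: 3p + 10(1−p) = −7p + 10; against Z: 6p + (-1)(1−p) = 7p − 1.
Setting these equal: −7p + 10 = 7p − 1 ⇒ −14p = -11 ⇒ p = 11/14, and the value is (-7)·(11/14) + 10 = 9/2.
For the defender: with q = P(X), equating North's and South's payoffs gives −3q + 6 = 11q − 1 ⇒ q = 1/2.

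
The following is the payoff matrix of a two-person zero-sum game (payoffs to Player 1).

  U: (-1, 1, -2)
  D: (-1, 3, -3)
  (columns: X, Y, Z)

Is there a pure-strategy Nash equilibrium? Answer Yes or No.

Yes

Row minima: U → -2, D → -3; maximin = -2.
Column maxima: X → -1, Y → 3, Z → -2; minimax = -2.
maximin = minimax = -2, so a saddle point exists.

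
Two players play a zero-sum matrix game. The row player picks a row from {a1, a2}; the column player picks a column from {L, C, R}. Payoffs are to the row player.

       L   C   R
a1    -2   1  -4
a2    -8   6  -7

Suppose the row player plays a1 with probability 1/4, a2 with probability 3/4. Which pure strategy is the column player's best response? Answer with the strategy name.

L

If the column player plays L, the row player's expected payoff is (1/4)·(-2) + (3/4)·(-8) = -13/2.
If the column player plays C, the row player's expected payoff is (1/4)·1 + (3/4)·6 = 19/4.
If the column player plays R, the row player's expected payoff is (1/4)·(-4) + (3/4)·(-7) = -25/4.
The column player minimizes the row player's payoff; the smallest is -13/2, so the best response is L.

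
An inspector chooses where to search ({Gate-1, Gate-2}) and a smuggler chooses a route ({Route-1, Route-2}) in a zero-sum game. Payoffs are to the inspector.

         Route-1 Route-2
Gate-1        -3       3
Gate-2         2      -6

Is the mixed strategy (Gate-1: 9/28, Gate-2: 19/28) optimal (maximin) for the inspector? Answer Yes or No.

Against Route-1 this mix gives (9/28)·(-3) + (19/28)·2 = 11/28.
Against Route-2 this mix gives (9/28)·3 + (19/28)·(-6) = -87/28.
The smuggler will play Route-2, holding the inspector to -87/28. Shifting weight toward the row that does better against Route-2 would raise this floor (the equalizing mix achieves -6/7 against both Route-2 and Route-1), so the proposed strategy is not optimal.

No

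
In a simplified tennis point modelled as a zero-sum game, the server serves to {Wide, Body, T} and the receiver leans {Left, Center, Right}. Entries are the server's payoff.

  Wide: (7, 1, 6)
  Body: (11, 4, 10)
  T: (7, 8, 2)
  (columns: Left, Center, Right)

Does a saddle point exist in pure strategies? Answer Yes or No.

No

Row minima: Wide → 1, Body → 4, T → 2; maximin = 4.
Column maxima: Left → 11, Center → 8, Right → 10; minimax = 8.
4 ≠ 8, so no pure-strategy equilibrium exists.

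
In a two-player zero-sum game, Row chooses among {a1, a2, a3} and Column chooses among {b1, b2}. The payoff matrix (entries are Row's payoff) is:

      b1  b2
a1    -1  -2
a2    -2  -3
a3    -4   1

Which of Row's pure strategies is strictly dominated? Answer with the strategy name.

a2

a1 gives a strictly higher payoff than a2 against every column: -1 > -2, -2 > -3.
So a2 is strictly dominated and Row never plays it.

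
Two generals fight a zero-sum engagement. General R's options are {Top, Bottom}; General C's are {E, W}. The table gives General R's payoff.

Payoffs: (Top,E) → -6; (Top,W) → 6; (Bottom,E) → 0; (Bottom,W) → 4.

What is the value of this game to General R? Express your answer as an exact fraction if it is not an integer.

0

Row minima: Top → -6, Bottom → 0; maximin = 0.
Column maxima: E → 0, W → 6; minimax = 0.
Since maximin = minimax = 0, there is a saddle point and the value is 0.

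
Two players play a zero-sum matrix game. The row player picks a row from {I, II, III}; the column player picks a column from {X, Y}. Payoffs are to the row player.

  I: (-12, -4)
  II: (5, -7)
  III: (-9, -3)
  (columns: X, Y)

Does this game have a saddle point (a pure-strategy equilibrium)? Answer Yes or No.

No

Row minima: I → -12, II → -7, III → -9; maximin = -7.
Column maxima: X → 5, Y → -3; minimax = -3.
-7 ≠ -3, so no pure-strategy equilibrium exists.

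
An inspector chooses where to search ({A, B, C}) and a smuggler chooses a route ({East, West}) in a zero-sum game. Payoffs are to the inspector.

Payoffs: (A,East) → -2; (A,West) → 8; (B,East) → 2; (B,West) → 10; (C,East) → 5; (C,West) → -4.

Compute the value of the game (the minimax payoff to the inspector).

58/17

Row minima: A → -2, B → 2, C → -4; maximin = 2.
Column maxima: East → 5, West → 10; minimax = 5.
2 ≠ 5, so there is no saddle point; optimal play is mixed.
A is strictly dominated by B, so the inspector never plays it.
On the remaining 2×2 (B, C vs East, West):
Let the inspector play B with probability p. Expected payoff against East: 2p + 5(1−p) = −3p + 5; against West: 10p + (-4)(1−p) = 14p − 4.
Setting these equal: −3p + 5 = 14p − 4 ⇒ −17p = -9 ⇒ p = 9/17, and the value is (-3)·(9/17) + 5 = 58/17.
For the smuggler: with q = P(East), equating B's and C's payoffs gives −8q + 10 = 9q − 4 ⇒ q = 14/17.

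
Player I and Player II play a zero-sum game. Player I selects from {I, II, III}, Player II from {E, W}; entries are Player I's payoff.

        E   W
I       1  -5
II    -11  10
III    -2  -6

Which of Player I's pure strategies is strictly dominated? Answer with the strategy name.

I gives a strictly higher payoff than III against every column: 1 > -2, -5 > -6.
So III is strictly dominated and Player I never plays it.

III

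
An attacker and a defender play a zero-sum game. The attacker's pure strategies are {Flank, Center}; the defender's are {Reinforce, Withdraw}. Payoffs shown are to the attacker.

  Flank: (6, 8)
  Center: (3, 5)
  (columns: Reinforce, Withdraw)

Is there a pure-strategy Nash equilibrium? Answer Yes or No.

Row minima: Flank → 6, Center → 3; maximin = 6.
Column maxima: Reinforce → 6, Withdraw → 8; minimax = 6.
maximin = minimax = 6, so a saddle point exists.

Yes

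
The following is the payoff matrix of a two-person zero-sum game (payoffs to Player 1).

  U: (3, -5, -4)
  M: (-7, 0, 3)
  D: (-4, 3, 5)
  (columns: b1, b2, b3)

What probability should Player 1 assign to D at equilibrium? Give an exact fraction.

8/15

Row minima: U → -5, M → -7, D → -4; maximin = -4.
Column maxima: b1 → 3, b2 → 3, b3 → 5; minimax = 3.
-4 ≠ 3, so there is no saddle point; optimal play is mixed.
M is strictly dominated by D, so Player 1 never plays it.
b3 is strictly dominated by b2 (it gives Player 1 strictly more in every row), so Player 2 never plays it.
On the remaining 2×2 (U, D vs b1, b2):
Let Player 1 play U with probability p. Expected payoff against b1: 3p + (-4)(1−p) = 7p − 4; against b2: (-5)p + 3(1−p) = −8p + 3.
Setting these equal: 7p − 4 = −8p + 3 ⇒ 15p = 7 ⇒ p = 7/15, and the value is (7)·(7/15) − 4 = -11/15.
For Player 2: with q = P(b1), equating U's and D's payoffs gives 8q − 5 = −7q + 3 ⇒ q = 8/15.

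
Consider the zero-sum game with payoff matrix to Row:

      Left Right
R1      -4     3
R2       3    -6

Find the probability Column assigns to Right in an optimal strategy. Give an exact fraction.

7/16

Row minima: R1 → -4, R2 → -6; maximin = -4.
Column maxima: Left → 3, Right → 3; minimax = 3.
-4 ≠ 3, so there is no saddle point; optimal play is mixed.
Let Row play R1 with probability p. Expected payoff against Left: (-4)p + 3(1−p) = −7p + 3; against Right: 3p + (-6)(1−p) = 9p − 6.
Setting these equal: −7p + 3 = 9p − 6 ⇒ −16p = -9 ⇒ p = 9/16, and the value is (-7)·(9/16) + 3 = -15/16.
For Column: with q = P(Left), equating R1's and R2's payoffs gives −7q + 3 = 9q − 6 ⇒ q = 9/16.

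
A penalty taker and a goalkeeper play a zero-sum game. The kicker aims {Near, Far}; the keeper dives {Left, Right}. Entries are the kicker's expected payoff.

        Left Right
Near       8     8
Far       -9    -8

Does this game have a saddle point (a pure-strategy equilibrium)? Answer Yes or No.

Row minima: Near → 8, Far → -9; maximin = 8.
Column maxima: Left → 8, Right → 8; minimax = 8.
maximin = minimax = 8, so a saddle point exists.

Yes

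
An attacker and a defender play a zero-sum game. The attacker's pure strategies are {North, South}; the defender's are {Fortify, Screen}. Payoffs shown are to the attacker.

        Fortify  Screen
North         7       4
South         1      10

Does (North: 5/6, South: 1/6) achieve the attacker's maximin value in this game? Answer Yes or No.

Against Fortify this mix gives (5/6)·7 + (1/6)·1 = 6.
Against Screen this mix gives (5/6)·4 + (1/6)·10 = 5.
The defender will play Screen, holding the attacker to 5. Shifting weight toward the row that does better against Screen would raise this floor (the equalizing mix achieves 11/2 against both Screen and Fortify), so the proposed strategy is not optimal.

No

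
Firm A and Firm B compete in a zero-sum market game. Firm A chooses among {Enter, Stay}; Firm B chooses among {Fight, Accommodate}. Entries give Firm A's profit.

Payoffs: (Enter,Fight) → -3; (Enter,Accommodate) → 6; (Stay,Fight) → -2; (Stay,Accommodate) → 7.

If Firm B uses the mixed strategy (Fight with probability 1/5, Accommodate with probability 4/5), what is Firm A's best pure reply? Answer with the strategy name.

Stay

Expected payoff of Enter: (1/5)·(-3) + (4/5)·6 = 21/5.
Expected payoff of Stay: (1/5)·(-2) + (4/5)·7 = 26/5.
The largest is 26/5, so Firm A's best response is Stay.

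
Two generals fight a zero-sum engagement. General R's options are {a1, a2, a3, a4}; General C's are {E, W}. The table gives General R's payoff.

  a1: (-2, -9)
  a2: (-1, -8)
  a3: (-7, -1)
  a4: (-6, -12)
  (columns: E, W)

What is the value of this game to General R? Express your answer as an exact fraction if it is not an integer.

-55/13

Row minima: a1 → -9, a2 → -8, a3 → -7, a4 → -12; maximin = -7.
Column maxima: E → -1, W → -1; minimax = -1.
-7 ≠ -1, so there is no saddle point; optimal play is mixed.
a1 is strictly dominated by a2, so General R never plays it.
a4 is strictly dominated by a2, so General R never plays it.
On the remaining 2×2 (a2, a3 vs E, W):
Let General R play a2 with probability p. Expected payoff against E: (-1)p + (-7)(1−p) = 6p − 7; against W: (-8)p + (-1)(1−p) = −7p − 1.
Setting these equal: 6p − 7 = −7p − 1 ⇒ 13p = 6 ⇒ p = 6/13, and the value is (6)·(6/13) − 7 = -55/13.
For General C: with q = P(E), equating a2's and a3's payoffs gives 7q − 8 = −6q − 1 ⇒ q = 7/13.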